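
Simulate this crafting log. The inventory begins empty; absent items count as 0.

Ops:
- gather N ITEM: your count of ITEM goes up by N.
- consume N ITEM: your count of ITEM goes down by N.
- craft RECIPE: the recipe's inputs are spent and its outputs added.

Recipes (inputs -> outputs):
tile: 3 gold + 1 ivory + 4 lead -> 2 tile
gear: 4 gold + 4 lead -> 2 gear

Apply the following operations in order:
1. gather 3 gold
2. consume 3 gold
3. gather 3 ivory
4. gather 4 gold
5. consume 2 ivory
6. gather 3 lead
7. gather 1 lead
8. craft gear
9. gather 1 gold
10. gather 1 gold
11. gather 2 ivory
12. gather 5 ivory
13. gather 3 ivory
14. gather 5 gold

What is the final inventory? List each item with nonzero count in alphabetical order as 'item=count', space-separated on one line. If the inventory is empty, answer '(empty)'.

After 1 (gather 3 gold): gold=3
After 2 (consume 3 gold): (empty)
After 3 (gather 3 ivory): ivory=3
After 4 (gather 4 gold): gold=4 ivory=3
After 5 (consume 2 ivory): gold=4 ivory=1
After 6 (gather 3 lead): gold=4 ivory=1 lead=3
After 7 (gather 1 lead): gold=4 ivory=1 lead=4
After 8 (craft gear): gear=2 ivory=1
After 9 (gather 1 gold): gear=2 gold=1 ivory=1
After 10 (gather 1 gold): gear=2 gold=2 ivory=1
After 11 (gather 2 ivory): gear=2 gold=2 ivory=3
After 12 (gather 5 ivory): gear=2 gold=2 ivory=8
After 13 (gather 3 ivory): gear=2 gold=2 ivory=11
After 14 (gather 5 gold): gear=2 gold=7 ivory=11

Answer: gear=2 gold=7 ivory=11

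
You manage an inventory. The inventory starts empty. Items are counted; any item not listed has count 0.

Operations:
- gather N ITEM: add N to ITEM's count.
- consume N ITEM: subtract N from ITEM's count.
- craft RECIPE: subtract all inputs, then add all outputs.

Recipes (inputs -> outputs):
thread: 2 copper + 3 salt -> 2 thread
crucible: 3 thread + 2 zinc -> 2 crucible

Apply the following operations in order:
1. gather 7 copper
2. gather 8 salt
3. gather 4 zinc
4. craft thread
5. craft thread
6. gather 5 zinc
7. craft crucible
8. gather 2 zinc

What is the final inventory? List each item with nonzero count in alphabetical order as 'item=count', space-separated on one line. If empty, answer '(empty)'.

Answer: copper=3 crucible=2 salt=2 thread=1 zinc=9

Derivation:
After 1 (gather 7 copper): copper=7
After 2 (gather 8 salt): copper=7 salt=8
After 3 (gather 4 zinc): copper=7 salt=8 zinc=4
After 4 (craft thread): copper=5 salt=5 thread=2 zinc=4
After 5 (craft thread): copper=3 salt=2 thread=4 zinc=4
After 6 (gather 5 zinc): copper=3 salt=2 thread=4 zinc=9
After 7 (craft crucible): copper=3 crucible=2 salt=2 thread=1 zinc=7
After 8 (gather 2 zinc): copper=3 crucible=2 salt=2 thread=1 zinc=9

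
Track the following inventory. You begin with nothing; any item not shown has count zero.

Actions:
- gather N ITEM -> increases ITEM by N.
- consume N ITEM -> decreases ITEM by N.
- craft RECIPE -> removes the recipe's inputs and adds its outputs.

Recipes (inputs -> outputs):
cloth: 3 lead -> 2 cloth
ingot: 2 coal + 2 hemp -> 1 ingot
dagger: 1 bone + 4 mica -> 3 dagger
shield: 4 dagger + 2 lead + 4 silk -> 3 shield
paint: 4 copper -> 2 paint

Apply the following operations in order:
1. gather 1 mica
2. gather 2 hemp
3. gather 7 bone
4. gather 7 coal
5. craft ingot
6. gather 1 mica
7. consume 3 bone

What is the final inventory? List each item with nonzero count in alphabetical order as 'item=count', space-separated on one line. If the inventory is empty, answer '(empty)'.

Answer: bone=4 coal=5 ingot=1 mica=2

Derivation:
After 1 (gather 1 mica): mica=1
After 2 (gather 2 hemp): hemp=2 mica=1
After 3 (gather 7 bone): bone=7 hemp=2 mica=1
After 4 (gather 7 coal): bone=7 coal=7 hemp=2 mica=1
After 5 (craft ingot): bone=7 coal=5 ingot=1 mica=1
After 6 (gather 1 mica): bone=7 coal=5 ingot=1 mica=2
After 7 (consume 3 bone): bone=4 coal=5 ingot=1 mica=2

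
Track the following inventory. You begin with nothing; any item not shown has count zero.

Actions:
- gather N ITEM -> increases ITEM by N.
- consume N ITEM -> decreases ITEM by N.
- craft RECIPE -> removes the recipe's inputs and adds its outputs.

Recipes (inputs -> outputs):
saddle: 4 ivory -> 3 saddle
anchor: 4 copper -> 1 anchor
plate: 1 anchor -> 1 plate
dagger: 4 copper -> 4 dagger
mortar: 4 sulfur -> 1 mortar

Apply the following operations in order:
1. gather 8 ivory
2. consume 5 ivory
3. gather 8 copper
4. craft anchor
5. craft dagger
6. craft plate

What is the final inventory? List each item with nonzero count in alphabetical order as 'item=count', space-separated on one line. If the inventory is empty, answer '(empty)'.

Answer: dagger=4 ivory=3 plate=1

Derivation:
After 1 (gather 8 ivory): ivory=8
After 2 (consume 5 ivory): ivory=3
After 3 (gather 8 copper): copper=8 ivory=3
After 4 (craft anchor): anchor=1 copper=4 ivory=3
After 5 (craft dagger): anchor=1 dagger=4 ivory=3
After 6 (craft plate): dagger=4 ivory=3 plate=1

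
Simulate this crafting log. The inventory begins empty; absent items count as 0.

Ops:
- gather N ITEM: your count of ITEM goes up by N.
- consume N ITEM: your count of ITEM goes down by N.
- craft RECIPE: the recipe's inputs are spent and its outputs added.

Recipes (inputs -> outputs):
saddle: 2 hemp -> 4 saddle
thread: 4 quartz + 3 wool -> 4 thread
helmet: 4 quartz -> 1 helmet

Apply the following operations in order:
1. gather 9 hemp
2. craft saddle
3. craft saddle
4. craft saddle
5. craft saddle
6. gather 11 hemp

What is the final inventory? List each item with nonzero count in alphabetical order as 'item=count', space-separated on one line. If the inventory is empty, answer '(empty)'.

After 1 (gather 9 hemp): hemp=9
After 2 (craft saddle): hemp=7 saddle=4
After 3 (craft saddle): hemp=5 saddle=8
After 4 (craft saddle): hemp=3 saddle=12
After 5 (craft saddle): hemp=1 saddle=16
After 6 (gather 11 hemp): hemp=12 saddle=16

Answer: hemp=12 saddle=16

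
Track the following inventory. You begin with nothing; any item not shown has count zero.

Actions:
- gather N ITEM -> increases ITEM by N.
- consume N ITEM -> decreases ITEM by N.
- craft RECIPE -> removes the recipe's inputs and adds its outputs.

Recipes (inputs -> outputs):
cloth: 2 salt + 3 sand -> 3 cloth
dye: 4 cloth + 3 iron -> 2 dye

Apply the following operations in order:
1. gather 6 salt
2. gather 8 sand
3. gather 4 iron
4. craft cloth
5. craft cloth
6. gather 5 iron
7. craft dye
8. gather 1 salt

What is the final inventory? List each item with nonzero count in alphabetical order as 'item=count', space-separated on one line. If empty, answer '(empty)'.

After 1 (gather 6 salt): salt=6
After 2 (gather 8 sand): salt=6 sand=8
After 3 (gather 4 iron): iron=4 salt=6 sand=8
After 4 (craft cloth): cloth=3 iron=4 salt=4 sand=5
After 5 (craft cloth): cloth=6 iron=4 salt=2 sand=2
After 6 (gather 5 iron): cloth=6 iron=9 salt=2 sand=2
After 7 (craft dye): cloth=2 dye=2 iron=6 salt=2 sand=2
After 8 (gather 1 salt): cloth=2 dye=2 iron=6 salt=3 sand=2

Answer: cloth=2 dye=2 iron=6 salt=3 sand=2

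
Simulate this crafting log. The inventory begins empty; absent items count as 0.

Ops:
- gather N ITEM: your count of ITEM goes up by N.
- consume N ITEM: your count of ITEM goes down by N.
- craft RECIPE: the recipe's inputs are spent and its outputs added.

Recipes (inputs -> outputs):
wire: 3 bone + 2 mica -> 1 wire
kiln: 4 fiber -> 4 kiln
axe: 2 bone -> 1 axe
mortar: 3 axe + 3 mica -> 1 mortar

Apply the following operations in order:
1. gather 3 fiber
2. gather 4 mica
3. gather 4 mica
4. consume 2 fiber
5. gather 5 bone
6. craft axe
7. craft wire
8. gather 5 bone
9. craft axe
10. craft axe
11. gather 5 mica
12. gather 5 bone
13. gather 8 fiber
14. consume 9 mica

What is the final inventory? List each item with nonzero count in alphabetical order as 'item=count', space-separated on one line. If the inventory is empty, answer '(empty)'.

Answer: axe=3 bone=6 fiber=9 mica=2 wire=1

Derivation:
After 1 (gather 3 fiber): fiber=3
After 2 (gather 4 mica): fiber=3 mica=4
After 3 (gather 4 mica): fiber=3 mica=8
After 4 (consume 2 fiber): fiber=1 mica=8
After 5 (gather 5 bone): bone=5 fiber=1 mica=8
After 6 (craft axe): axe=1 bone=3 fiber=1 mica=8
After 7 (craft wire): axe=1 fiber=1 mica=6 wire=1
After 8 (gather 5 bone): axe=1 bone=5 fiber=1 mica=6 wire=1
After 9 (craft axe): axe=2 bone=3 fiber=1 mica=6 wire=1
After 10 (craft axe): axe=3 bone=1 fiber=1 mica=6 wire=1
After 11 (gather 5 mica): axe=3 bone=1 fiber=1 mica=11 wire=1
After 12 (gather 5 bone): axe=3 bone=6 fiber=1 mica=11 wire=1
After 13 (gather 8 fiber): axe=3 bone=6 fiber=9 mica=11 wire=1
After 14 (consume 9 mica): axe=3 bone=6 fiber=9 mica=2 wire=1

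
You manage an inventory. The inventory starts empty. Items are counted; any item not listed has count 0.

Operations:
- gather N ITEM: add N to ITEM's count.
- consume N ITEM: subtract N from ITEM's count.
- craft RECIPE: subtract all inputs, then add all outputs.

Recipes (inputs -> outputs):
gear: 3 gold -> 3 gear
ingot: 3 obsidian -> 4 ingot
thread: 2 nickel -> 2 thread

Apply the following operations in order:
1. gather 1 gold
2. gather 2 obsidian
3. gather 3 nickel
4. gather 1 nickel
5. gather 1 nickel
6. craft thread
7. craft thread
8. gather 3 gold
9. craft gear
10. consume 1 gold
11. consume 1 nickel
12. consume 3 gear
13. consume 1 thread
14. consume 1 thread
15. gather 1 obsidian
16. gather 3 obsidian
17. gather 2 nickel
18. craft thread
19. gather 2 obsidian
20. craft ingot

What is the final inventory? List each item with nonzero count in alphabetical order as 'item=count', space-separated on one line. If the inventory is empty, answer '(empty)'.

After 1 (gather 1 gold): gold=1
After 2 (gather 2 obsidian): gold=1 obsidian=2
After 3 (gather 3 nickel): gold=1 nickel=3 obsidian=2
After 4 (gather 1 nickel): gold=1 nickel=4 obsidian=2
After 5 (gather 1 nickel): gold=1 nickel=5 obsidian=2
After 6 (craft thread): gold=1 nickel=3 obsidian=2 thread=2
After 7 (craft thread): gold=1 nickel=1 obsidian=2 thread=4
After 8 (gather 3 gold): gold=4 nickel=1 obsidian=2 thread=4
After 9 (craft gear): gear=3 gold=1 nickel=1 obsidian=2 thread=4
After 10 (consume 1 gold): gear=3 nickel=1 obsidian=2 thread=4
After 11 (consume 1 nickel): gear=3 obsidian=2 thread=4
After 12 (consume 3 gear): obsidian=2 thread=4
After 13 (consume 1 thread): obsidian=2 thread=3
After 14 (consume 1 thread): obsidian=2 thread=2
After 15 (gather 1 obsidian): obsidian=3 thread=2
After 16 (gather 3 obsidian): obsidian=6 thread=2
After 17 (gather 2 nickel): nickel=2 obsidian=6 thread=2
After 18 (craft thread): obsidian=6 thread=4
After 19 (gather 2 obsidian): obsidian=8 thread=4
After 20 (craft ingot): ingot=4 obsidian=5 thread=4

Answer: ingot=4 obsidian=5 thread=4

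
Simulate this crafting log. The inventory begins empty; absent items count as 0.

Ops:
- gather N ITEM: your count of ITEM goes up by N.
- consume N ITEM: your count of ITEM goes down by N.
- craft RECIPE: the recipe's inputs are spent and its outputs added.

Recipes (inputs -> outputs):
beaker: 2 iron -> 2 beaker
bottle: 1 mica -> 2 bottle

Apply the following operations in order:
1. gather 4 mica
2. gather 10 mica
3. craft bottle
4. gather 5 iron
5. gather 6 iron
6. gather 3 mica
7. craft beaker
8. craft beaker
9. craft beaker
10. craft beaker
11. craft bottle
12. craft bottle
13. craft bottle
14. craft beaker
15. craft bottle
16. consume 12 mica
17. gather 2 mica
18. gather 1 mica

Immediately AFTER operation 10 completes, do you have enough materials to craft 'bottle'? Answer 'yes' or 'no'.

After 1 (gather 4 mica): mica=4
After 2 (gather 10 mica): mica=14
After 3 (craft bottle): bottle=2 mica=13
After 4 (gather 5 iron): bottle=2 iron=5 mica=13
After 5 (gather 6 iron): bottle=2 iron=11 mica=13
After 6 (gather 3 mica): bottle=2 iron=11 mica=16
After 7 (craft beaker): beaker=2 bottle=2 iron=9 mica=16
After 8 (craft beaker): beaker=4 bottle=2 iron=7 mica=16
After 9 (craft beaker): beaker=6 bottle=2 iron=5 mica=16
After 10 (craft beaker): beaker=8 bottle=2 iron=3 mica=16

Answer: yes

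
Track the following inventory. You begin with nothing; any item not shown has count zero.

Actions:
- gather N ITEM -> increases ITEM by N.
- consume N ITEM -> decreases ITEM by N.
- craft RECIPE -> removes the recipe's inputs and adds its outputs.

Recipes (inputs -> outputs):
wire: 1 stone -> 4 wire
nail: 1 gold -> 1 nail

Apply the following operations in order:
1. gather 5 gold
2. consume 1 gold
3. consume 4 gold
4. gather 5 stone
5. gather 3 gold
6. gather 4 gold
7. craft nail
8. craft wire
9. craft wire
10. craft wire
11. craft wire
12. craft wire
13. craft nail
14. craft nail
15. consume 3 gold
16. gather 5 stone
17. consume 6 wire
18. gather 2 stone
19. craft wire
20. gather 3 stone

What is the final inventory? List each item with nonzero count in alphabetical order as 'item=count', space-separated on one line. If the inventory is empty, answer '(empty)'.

Answer: gold=1 nail=3 stone=9 wire=18

Derivation:
After 1 (gather 5 gold): gold=5
After 2 (consume 1 gold): gold=4
After 3 (consume 4 gold): (empty)
After 4 (gather 5 stone): stone=5
After 5 (gather 3 gold): gold=3 stone=5
After 6 (gather 4 gold): gold=7 stone=5
After 7 (craft nail): gold=6 nail=1 stone=5
After 8 (craft wire): gold=6 nail=1 stone=4 wire=4
After 9 (craft wire): gold=6 nail=1 stone=3 wire=8
After 10 (craft wire): gold=6 nail=1 stone=2 wire=12
After 11 (craft wire): gold=6 nail=1 stone=1 wire=16
After 12 (craft wire): gold=6 nail=1 wire=20
After 13 (craft nail): gold=5 nail=2 wire=20
After 14 (craft nail): gold=4 nail=3 wire=20
After 15 (consume 3 gold): gold=1 nail=3 wire=20
After 16 (gather 5 stone): gold=1 nail=3 stone=5 wire=20
After 17 (consume 6 wire): gold=1 nail=3 stone=5 wire=14
After 18 (gather 2 stone): gold=1 nail=3 stone=7 wire=14
After 19 (craft wire): gold=1 nail=3 stone=6 wire=18
After 20 (gather 3 stone): gold=1 nail=3 stone=9 wire=18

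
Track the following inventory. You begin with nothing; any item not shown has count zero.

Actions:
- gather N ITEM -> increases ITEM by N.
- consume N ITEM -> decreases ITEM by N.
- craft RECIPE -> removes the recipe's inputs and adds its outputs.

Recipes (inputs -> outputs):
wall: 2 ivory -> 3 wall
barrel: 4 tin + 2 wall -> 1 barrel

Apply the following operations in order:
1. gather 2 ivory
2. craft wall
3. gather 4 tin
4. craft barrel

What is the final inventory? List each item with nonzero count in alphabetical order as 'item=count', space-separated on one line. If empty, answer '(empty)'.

After 1 (gather 2 ivory): ivory=2
After 2 (craft wall): wall=3
After 3 (gather 4 tin): tin=4 wall=3
After 4 (craft barrel): barrel=1 wall=1

Answer: barrel=1 wall=1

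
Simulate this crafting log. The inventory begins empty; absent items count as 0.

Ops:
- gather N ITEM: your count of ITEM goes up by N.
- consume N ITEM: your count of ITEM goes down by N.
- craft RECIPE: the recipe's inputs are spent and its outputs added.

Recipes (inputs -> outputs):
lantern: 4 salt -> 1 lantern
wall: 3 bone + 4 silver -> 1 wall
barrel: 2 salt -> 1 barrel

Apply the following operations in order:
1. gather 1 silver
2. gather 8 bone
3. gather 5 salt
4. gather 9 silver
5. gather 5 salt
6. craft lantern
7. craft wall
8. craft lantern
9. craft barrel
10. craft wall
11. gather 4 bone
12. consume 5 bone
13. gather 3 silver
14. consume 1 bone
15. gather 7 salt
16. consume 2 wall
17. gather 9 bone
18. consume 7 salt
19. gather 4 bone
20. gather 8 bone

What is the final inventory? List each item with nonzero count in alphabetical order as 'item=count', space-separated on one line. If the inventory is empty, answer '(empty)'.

After 1 (gather 1 silver): silver=1
After 2 (gather 8 bone): bone=8 silver=1
After 3 (gather 5 salt): bone=8 salt=5 silver=1
After 4 (gather 9 silver): bone=8 salt=5 silver=10
After 5 (gather 5 salt): bone=8 salt=10 silver=10
After 6 (craft lantern): bone=8 lantern=1 salt=6 silver=10
After 7 (craft wall): bone=5 lantern=1 salt=6 silver=6 wall=1
After 8 (craft lantern): bone=5 lantern=2 salt=2 silver=6 wall=1
After 9 (craft barrel): barrel=1 bone=5 lantern=2 silver=6 wall=1
After 10 (craft wall): barrel=1 bone=2 lantern=2 silver=2 wall=2
After 11 (gather 4 bone): barrel=1 bone=6 lantern=2 silver=2 wall=2
After 12 (consume 5 bone): barrel=1 bone=1 lantern=2 silver=2 wall=2
After 13 (gather 3 silver): barrel=1 bone=1 lantern=2 silver=5 wall=2
After 14 (consume 1 bone): barrel=1 lantern=2 silver=5 wall=2
After 15 (gather 7 salt): barrel=1 lantern=2 salt=7 silver=5 wall=2
After 16 (consume 2 wall): barrel=1 lantern=2 salt=7 silver=5
After 17 (gather 9 bone): barrel=1 bone=9 lantern=2 salt=7 silver=5
After 18 (consume 7 salt): barrel=1 bone=9 lantern=2 silver=5
After 19 (gather 4 bone): barrel=1 bone=13 lantern=2 silver=5
After 20 (gather 8 bone): barrel=1 bone=21 lantern=2 silver=5

Answer: barrel=1 bone=21 lantern=2 silver=5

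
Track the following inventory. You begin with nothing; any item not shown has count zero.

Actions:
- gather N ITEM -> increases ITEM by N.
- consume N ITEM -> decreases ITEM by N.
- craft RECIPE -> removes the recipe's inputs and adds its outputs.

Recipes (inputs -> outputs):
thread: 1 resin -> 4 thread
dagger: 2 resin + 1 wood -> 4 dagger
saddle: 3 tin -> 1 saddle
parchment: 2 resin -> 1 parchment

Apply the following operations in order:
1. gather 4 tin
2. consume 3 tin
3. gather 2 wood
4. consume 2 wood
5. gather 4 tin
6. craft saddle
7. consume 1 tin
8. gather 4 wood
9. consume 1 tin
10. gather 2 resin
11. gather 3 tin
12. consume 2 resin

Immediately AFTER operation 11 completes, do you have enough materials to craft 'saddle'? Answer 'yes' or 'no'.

Answer: yes

Derivation:
After 1 (gather 4 tin): tin=4
After 2 (consume 3 tin): tin=1
After 3 (gather 2 wood): tin=1 wood=2
After 4 (consume 2 wood): tin=1
After 5 (gather 4 tin): tin=5
After 6 (craft saddle): saddle=1 tin=2
After 7 (consume 1 tin): saddle=1 tin=1
After 8 (gather 4 wood): saddle=1 tin=1 wood=4
After 9 (consume 1 tin): saddle=1 wood=4
After 10 (gather 2 resin): resin=2 saddle=1 wood=4
After 11 (gather 3 tin): resin=2 saddle=1 tin=3 wood=4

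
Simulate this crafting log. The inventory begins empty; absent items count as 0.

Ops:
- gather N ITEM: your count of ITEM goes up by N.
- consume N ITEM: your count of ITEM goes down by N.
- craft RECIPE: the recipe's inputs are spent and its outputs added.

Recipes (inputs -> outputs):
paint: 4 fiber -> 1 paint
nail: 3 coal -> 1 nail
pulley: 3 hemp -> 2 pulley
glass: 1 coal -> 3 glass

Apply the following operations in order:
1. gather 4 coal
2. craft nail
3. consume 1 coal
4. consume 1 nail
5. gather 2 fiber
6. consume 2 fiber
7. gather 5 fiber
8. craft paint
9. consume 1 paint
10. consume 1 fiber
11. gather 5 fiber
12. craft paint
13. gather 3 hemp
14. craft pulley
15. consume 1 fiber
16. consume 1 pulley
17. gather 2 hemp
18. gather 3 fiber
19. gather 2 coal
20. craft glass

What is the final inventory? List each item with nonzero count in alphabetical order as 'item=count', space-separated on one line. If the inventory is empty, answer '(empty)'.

After 1 (gather 4 coal): coal=4
After 2 (craft nail): coal=1 nail=1
After 3 (consume 1 coal): nail=1
After 4 (consume 1 nail): (empty)
After 5 (gather 2 fiber): fiber=2
After 6 (consume 2 fiber): (empty)
After 7 (gather 5 fiber): fiber=5
After 8 (craft paint): fiber=1 paint=1
After 9 (consume 1 paint): fiber=1
After 10 (consume 1 fiber): (empty)
After 11 (gather 5 fiber): fiber=5
After 12 (craft paint): fiber=1 paint=1
After 13 (gather 3 hemp): fiber=1 hemp=3 paint=1
After 14 (craft pulley): fiber=1 paint=1 pulley=2
After 15 (consume 1 fiber): paint=1 pulley=2
After 16 (consume 1 pulley): paint=1 pulley=1
After 17 (gather 2 hemp): hemp=2 paint=1 pulley=1
After 18 (gather 3 fiber): fiber=3 hemp=2 paint=1 pulley=1
After 19 (gather 2 coal): coal=2 fiber=3 hemp=2 paint=1 pulley=1
After 20 (craft glass): coal=1 fiber=3 glass=3 hemp=2 paint=1 pulley=1

Answer: coal=1 fiber=3 glass=3 hemp=2 paint=1 pulley=1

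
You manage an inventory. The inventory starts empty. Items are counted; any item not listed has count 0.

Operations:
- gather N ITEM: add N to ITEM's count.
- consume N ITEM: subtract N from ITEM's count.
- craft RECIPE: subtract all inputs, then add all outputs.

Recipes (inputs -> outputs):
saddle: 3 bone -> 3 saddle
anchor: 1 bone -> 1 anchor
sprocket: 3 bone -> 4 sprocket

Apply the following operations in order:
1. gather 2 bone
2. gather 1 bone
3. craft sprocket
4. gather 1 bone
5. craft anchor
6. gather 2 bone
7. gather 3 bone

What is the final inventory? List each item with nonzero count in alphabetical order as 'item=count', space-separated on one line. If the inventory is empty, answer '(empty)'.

Answer: anchor=1 bone=5 sprocket=4

Derivation:
After 1 (gather 2 bone): bone=2
After 2 (gather 1 bone): bone=3
After 3 (craft sprocket): sprocket=4
After 4 (gather 1 bone): bone=1 sprocket=4
After 5 (craft anchor): anchor=1 sprocket=4
After 6 (gather 2 bone): anchor=1 bone=2 sprocket=4
After 7 (gather 3 bone): anchor=1 bone=5 sprocket=4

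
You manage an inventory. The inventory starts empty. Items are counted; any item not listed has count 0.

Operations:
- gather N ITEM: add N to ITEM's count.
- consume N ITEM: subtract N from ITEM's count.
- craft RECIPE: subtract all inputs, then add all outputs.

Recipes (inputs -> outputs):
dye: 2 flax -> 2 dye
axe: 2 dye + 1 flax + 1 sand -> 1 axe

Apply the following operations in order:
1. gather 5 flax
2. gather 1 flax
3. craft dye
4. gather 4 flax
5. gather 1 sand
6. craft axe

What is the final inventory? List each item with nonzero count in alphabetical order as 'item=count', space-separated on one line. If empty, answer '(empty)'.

Answer: axe=1 flax=7

Derivation:
After 1 (gather 5 flax): flax=5
After 2 (gather 1 flax): flax=6
After 3 (craft dye): dye=2 flax=4
After 4 (gather 4 flax): dye=2 flax=8
After 5 (gather 1 sand): dye=2 flax=8 sand=1
After 6 (craft axe): axe=1 flax=7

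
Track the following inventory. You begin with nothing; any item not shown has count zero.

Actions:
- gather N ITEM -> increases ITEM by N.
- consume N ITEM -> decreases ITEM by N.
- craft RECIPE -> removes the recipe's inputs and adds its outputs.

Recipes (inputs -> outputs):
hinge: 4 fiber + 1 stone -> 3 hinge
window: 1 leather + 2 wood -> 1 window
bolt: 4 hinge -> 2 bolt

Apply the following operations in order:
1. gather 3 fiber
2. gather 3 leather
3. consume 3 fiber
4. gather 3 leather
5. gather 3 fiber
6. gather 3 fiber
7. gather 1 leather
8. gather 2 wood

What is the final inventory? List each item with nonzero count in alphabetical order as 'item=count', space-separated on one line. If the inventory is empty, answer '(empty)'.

Answer: fiber=6 leather=7 wood=2

Derivation:
After 1 (gather 3 fiber): fiber=3
After 2 (gather 3 leather): fiber=3 leather=3
After 3 (consume 3 fiber): leather=3
After 4 (gather 3 leather): leather=6
After 5 (gather 3 fiber): fiber=3 leather=6
After 6 (gather 3 fiber): fiber=6 leather=6
After 7 (gather 1 leather): fiber=6 leather=7
After 8 (gather 2 wood): fiber=6 leather=7 wood=2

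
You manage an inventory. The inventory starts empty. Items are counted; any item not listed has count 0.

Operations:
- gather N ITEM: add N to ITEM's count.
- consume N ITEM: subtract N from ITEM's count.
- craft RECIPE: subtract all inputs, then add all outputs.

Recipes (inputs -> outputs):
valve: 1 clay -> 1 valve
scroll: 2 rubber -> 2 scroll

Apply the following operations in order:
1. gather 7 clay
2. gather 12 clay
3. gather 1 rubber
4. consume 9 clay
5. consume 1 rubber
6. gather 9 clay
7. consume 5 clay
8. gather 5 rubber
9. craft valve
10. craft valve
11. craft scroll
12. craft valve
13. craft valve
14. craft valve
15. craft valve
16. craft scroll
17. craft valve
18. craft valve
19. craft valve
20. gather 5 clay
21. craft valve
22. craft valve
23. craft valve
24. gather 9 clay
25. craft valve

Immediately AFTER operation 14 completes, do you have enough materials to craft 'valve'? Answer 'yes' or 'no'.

After 1 (gather 7 clay): clay=7
After 2 (gather 12 clay): clay=19
After 3 (gather 1 rubber): clay=19 rubber=1
After 4 (consume 9 clay): clay=10 rubber=1
After 5 (consume 1 rubber): clay=10
After 6 (gather 9 clay): clay=19
After 7 (consume 5 clay): clay=14
After 8 (gather 5 rubber): clay=14 rubber=5
After 9 (craft valve): clay=13 rubber=5 valve=1
After 10 (craft valve): clay=12 rubber=5 valve=2
After 11 (craft scroll): clay=12 rubber=3 scroll=2 valve=2
After 12 (craft valve): clay=11 rubber=3 scroll=2 valve=3
After 13 (craft valve): clay=10 rubber=3 scroll=2 valve=4
After 14 (craft valve): clay=9 rubber=3 scroll=2 valve=5

Answer: yes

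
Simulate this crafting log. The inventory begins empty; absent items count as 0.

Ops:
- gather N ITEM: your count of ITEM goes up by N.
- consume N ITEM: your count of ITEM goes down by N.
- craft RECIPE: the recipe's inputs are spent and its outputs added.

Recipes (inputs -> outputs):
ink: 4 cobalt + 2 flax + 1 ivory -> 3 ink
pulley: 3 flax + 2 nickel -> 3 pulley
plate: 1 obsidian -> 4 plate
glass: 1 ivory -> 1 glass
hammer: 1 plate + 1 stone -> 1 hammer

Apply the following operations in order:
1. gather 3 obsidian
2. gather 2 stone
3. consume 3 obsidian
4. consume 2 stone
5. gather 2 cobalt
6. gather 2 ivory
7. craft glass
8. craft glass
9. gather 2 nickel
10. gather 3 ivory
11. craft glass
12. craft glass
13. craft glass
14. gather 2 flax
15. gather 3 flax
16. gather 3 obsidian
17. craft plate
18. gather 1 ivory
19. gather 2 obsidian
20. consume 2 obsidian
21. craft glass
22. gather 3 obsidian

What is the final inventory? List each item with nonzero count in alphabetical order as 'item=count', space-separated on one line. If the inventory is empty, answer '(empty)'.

Answer: cobalt=2 flax=5 glass=6 nickel=2 obsidian=5 plate=4

Derivation:
After 1 (gather 3 obsidian): obsidian=3
After 2 (gather 2 stone): obsidian=3 stone=2
After 3 (consume 3 obsidian): stone=2
After 4 (consume 2 stone): (empty)
After 5 (gather 2 cobalt): cobalt=2
After 6 (gather 2 ivory): cobalt=2 ivory=2
After 7 (craft glass): cobalt=2 glass=1 ivory=1
After 8 (craft glass): cobalt=2 glass=2
After 9 (gather 2 nickel): cobalt=2 glass=2 nickel=2
After 10 (gather 3 ivory): cobalt=2 glass=2 ivory=3 nickel=2
After 11 (craft glass): cobalt=2 glass=3 ivory=2 nickel=2
After 12 (craft glass): cobalt=2 glass=4 ivory=1 nickel=2
After 13 (craft glass): cobalt=2 glass=5 nickel=2
After 14 (gather 2 flax): cobalt=2 flax=2 glass=5 nickel=2
After 15 (gather 3 flax): cobalt=2 flax=5 glass=5 nickel=2
After 16 (gather 3 obsidian): cobalt=2 flax=5 glass=5 nickel=2 obsidian=3
After 17 (craft plate): cobalt=2 flax=5 glass=5 nickel=2 obsidian=2 plate=4
After 18 (gather 1 ivory): cobalt=2 flax=5 glass=5 ivory=1 nickel=2 obsidian=2 plate=4
After 19 (gather 2 obsidian): cobalt=2 flax=5 glass=5 ivory=1 nickel=2 obsidian=4 plate=4
After 20 (consume 2 obsidian): cobalt=2 flax=5 glass=5 ivory=1 nickel=2 obsidian=2 plate=4
After 21 (craft glass): cobalt=2 flax=5 glass=6 nickel=2 obsidian=2 plate=4
After 22 (gather 3 obsidian): cobalt=2 flax=5 glass=6 nickel=2 obsidian=5 plate=4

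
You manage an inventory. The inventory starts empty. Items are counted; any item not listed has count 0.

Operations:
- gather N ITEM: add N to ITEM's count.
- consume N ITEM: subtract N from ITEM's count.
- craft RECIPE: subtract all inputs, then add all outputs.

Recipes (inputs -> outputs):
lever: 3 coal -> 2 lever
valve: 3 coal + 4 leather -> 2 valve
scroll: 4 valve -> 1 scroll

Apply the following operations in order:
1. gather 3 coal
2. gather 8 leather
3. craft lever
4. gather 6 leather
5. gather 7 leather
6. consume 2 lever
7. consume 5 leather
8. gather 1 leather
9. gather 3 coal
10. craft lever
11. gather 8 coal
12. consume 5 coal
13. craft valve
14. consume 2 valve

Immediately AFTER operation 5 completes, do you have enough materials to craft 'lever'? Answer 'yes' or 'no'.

After 1 (gather 3 coal): coal=3
After 2 (gather 8 leather): coal=3 leather=8
After 3 (craft lever): leather=8 lever=2
After 4 (gather 6 leather): leather=14 lever=2
After 5 (gather 7 leather): leather=21 lever=2

Answer: no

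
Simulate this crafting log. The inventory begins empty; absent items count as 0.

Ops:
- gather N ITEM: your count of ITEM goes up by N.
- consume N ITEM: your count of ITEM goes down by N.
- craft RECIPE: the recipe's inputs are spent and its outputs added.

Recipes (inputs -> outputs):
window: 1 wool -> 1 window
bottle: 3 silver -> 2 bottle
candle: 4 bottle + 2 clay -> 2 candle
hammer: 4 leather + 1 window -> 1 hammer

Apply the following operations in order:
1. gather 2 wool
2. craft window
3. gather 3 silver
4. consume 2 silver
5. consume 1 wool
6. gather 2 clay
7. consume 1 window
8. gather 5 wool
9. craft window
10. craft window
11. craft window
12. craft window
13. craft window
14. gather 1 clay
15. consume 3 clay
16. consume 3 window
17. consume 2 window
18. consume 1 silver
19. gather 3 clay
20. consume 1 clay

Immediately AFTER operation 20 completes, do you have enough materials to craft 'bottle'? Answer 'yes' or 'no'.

Answer: no

Derivation:
After 1 (gather 2 wool): wool=2
After 2 (craft window): window=1 wool=1
After 3 (gather 3 silver): silver=3 window=1 wool=1
After 4 (consume 2 silver): silver=1 window=1 wool=1
After 5 (consume 1 wool): silver=1 window=1
After 6 (gather 2 clay): clay=2 silver=1 window=1
After 7 (consume 1 window): clay=2 silver=1
After 8 (gather 5 wool): clay=2 silver=1 wool=5
After 9 (craft window): clay=2 silver=1 window=1 wool=4
After 10 (craft window): clay=2 silver=1 window=2 wool=3
After 11 (craft window): clay=2 silver=1 window=3 wool=2
After 12 (craft window): clay=2 silver=1 window=4 wool=1
After 13 (craft window): clay=2 silver=1 window=5
After 14 (gather 1 clay): clay=3 silver=1 window=5
After 15 (consume 3 clay): silver=1 window=5
After 16 (consume 3 window): silver=1 window=2
After 17 (consume 2 window): silver=1
After 18 (consume 1 silver): (empty)
After 19 (gather 3 clay): clay=3
After 20 (consume 1 clay): clay=2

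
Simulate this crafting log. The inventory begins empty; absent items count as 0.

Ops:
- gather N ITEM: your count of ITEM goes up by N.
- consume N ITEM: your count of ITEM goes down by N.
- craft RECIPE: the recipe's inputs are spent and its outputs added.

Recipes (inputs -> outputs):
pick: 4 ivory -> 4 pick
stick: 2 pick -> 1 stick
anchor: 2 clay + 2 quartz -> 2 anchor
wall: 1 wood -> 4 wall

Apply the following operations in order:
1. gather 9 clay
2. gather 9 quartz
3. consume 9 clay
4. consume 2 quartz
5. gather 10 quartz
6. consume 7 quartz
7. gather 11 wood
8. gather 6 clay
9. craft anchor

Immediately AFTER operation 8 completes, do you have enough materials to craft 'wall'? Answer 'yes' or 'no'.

Answer: yes

Derivation:
After 1 (gather 9 clay): clay=9
After 2 (gather 9 quartz): clay=9 quartz=9
After 3 (consume 9 clay): quartz=9
After 4 (consume 2 quartz): quartz=7
After 5 (gather 10 quartz): quartz=17
After 6 (consume 7 quartz): quartz=10
After 7 (gather 11 wood): quartz=10 wood=11
After 8 (gather 6 clay): clay=6 quartz=10 wood=11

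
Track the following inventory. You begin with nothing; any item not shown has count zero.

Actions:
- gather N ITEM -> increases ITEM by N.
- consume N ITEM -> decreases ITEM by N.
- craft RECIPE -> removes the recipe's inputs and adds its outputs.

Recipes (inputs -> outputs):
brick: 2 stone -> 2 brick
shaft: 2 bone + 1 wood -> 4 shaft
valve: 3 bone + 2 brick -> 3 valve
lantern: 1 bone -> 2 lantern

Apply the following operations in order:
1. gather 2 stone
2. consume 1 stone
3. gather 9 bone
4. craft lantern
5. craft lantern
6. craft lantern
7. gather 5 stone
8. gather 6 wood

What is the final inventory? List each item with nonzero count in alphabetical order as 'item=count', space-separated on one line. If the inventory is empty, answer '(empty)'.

Answer: bone=6 lantern=6 stone=6 wood=6

Derivation:
After 1 (gather 2 stone): stone=2
After 2 (consume 1 stone): stone=1
After 3 (gather 9 bone): bone=9 stone=1
After 4 (craft lantern): bone=8 lantern=2 stone=1
After 5 (craft lantern): bone=7 lantern=4 stone=1
After 6 (craft lantern): bone=6 lantern=6 stone=1
After 7 (gather 5 stone): bone=6 lantern=6 stone=6
After 8 (gather 6 wood): bone=6 lantern=6 stone=6 wood=6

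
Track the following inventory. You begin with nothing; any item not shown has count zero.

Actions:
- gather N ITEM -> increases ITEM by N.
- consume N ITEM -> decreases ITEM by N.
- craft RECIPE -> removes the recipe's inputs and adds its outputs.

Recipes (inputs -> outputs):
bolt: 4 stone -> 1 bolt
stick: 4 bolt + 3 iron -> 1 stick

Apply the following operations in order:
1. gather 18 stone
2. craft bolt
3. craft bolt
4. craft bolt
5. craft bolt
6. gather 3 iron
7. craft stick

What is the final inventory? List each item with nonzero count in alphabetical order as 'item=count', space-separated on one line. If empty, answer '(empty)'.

Answer: stick=1 stone=2

Derivation:
After 1 (gather 18 stone): stone=18
After 2 (craft bolt): bolt=1 stone=14
After 3 (craft bolt): bolt=2 stone=10
After 4 (craft bolt): bolt=3 stone=6
After 5 (craft bolt): bolt=4 stone=2
After 6 (gather 3 iron): bolt=4 iron=3 stone=2
After 7 (craft stick): stick=1 stone=2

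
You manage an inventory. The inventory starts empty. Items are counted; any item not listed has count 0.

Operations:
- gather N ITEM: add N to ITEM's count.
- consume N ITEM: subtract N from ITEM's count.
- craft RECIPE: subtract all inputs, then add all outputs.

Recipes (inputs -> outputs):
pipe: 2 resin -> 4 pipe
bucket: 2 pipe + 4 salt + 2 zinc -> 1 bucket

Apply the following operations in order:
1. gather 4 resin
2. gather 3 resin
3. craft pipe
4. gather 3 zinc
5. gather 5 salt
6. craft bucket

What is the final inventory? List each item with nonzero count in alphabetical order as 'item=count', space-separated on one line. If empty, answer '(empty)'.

After 1 (gather 4 resin): resin=4
After 2 (gather 3 resin): resin=7
After 3 (craft pipe): pipe=4 resin=5
After 4 (gather 3 zinc): pipe=4 resin=5 zinc=3
After 5 (gather 5 salt): pipe=4 resin=5 salt=5 zinc=3
After 6 (craft bucket): bucket=1 pipe=2 resin=5 salt=1 zinc=1

Answer: bucket=1 pipe=2 resin=5 salt=1 zinc=1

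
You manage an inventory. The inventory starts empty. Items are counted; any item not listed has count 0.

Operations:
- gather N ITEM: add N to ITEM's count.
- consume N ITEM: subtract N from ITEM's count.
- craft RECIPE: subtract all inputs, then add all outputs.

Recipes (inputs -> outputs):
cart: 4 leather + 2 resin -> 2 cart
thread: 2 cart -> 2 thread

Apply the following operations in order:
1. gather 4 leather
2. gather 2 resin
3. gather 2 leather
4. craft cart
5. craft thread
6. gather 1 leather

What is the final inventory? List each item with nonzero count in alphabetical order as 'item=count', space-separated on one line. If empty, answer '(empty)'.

After 1 (gather 4 leather): leather=4
After 2 (gather 2 resin): leather=4 resin=2
After 3 (gather 2 leather): leather=6 resin=2
After 4 (craft cart): cart=2 leather=2
After 5 (craft thread): leather=2 thread=2
After 6 (gather 1 leather): leather=3 thread=2

Answer: leather=3 thread=2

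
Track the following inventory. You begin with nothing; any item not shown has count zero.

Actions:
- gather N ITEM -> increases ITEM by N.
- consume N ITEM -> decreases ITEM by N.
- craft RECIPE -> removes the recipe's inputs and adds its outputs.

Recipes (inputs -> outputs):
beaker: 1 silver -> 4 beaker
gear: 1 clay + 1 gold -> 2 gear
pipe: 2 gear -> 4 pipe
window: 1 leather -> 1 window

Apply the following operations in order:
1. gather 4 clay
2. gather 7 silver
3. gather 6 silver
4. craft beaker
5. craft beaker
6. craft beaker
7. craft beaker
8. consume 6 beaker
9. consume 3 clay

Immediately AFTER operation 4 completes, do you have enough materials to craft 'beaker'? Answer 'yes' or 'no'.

After 1 (gather 4 clay): clay=4
After 2 (gather 7 silver): clay=4 silver=7
After 3 (gather 6 silver): clay=4 silver=13
After 4 (craft beaker): beaker=4 clay=4 silver=12

Answer: yes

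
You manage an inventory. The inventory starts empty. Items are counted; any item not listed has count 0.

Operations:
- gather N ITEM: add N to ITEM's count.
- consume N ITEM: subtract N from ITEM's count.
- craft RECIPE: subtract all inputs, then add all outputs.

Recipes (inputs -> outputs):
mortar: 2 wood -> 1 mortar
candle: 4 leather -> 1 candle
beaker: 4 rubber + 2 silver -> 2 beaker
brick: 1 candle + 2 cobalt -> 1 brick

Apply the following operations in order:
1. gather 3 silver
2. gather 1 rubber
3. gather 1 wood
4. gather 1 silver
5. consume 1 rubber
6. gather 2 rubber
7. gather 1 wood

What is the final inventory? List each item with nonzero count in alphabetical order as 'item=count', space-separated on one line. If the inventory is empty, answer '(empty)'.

After 1 (gather 3 silver): silver=3
After 2 (gather 1 rubber): rubber=1 silver=3
After 3 (gather 1 wood): rubber=1 silver=3 wood=1
After 4 (gather 1 silver): rubber=1 silver=4 wood=1
After 5 (consume 1 rubber): silver=4 wood=1
After 6 (gather 2 rubber): rubber=2 silver=4 wood=1
After 7 (gather 1 wood): rubber=2 silver=4 wood=2

Answer: rubber=2 silver=4 wood=2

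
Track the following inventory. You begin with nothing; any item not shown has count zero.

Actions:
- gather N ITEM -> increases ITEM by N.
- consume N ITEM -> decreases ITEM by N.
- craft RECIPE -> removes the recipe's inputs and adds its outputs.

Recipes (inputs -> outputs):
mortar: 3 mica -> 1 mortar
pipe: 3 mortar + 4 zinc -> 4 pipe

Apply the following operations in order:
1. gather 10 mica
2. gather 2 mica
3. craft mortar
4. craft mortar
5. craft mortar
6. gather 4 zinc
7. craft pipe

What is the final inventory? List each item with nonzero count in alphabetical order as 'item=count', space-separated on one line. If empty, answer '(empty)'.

After 1 (gather 10 mica): mica=10
After 2 (gather 2 mica): mica=12
After 3 (craft mortar): mica=9 mortar=1
After 4 (craft mortar): mica=6 mortar=2
After 5 (craft mortar): mica=3 mortar=3
After 6 (gather 4 zinc): mica=3 mortar=3 zinc=4
After 7 (craft pipe): mica=3 pipe=4

Answer: mica=3 pipe=4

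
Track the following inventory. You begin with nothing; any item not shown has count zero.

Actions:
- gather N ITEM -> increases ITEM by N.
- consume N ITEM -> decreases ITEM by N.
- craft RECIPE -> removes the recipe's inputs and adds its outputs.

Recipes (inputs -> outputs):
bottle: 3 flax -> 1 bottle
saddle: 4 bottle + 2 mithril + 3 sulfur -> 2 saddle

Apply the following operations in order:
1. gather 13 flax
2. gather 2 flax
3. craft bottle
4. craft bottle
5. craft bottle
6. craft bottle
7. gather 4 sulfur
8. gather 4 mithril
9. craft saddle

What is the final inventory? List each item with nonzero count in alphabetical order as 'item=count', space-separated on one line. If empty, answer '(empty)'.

Answer: flax=3 mithril=2 saddle=2 sulfur=1

Derivation:
After 1 (gather 13 flax): flax=13
After 2 (gather 2 flax): flax=15
After 3 (craft bottle): bottle=1 flax=12
After 4 (craft bottle): bottle=2 flax=9
After 5 (craft bottle): bottle=3 flax=6
After 6 (craft bottle): bottle=4 flax=3
After 7 (gather 4 sulfur): bottle=4 flax=3 sulfur=4
After 8 (gather 4 mithril): bottle=4 flax=3 mithril=4 sulfur=4
After 9 (craft saddle): flax=3 mithril=2 saddle=2 sulfur=1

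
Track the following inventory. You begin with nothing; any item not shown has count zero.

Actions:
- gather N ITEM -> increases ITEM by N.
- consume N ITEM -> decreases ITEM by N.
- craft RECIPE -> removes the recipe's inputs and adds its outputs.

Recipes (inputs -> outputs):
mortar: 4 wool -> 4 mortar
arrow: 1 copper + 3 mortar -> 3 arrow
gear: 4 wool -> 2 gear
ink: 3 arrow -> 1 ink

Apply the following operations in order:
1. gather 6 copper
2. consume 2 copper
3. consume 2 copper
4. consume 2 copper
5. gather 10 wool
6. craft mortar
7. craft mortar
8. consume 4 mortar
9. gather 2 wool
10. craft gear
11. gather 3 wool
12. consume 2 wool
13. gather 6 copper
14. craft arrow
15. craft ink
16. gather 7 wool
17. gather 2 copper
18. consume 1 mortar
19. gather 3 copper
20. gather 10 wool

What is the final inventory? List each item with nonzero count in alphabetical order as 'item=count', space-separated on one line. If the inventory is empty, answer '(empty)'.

After 1 (gather 6 copper): copper=6
After 2 (consume 2 copper): copper=4
After 3 (consume 2 copper): copper=2
After 4 (consume 2 copper): (empty)
After 5 (gather 10 wool): wool=10
After 6 (craft mortar): mortar=4 wool=6
After 7 (craft mortar): mortar=8 wool=2
After 8 (consume 4 mortar): mortar=4 wool=2
After 9 (gather 2 wool): mortar=4 wool=4
After 10 (craft gear): gear=2 mortar=4
After 11 (gather 3 wool): gear=2 mortar=4 wool=3
After 12 (consume 2 wool): gear=2 mortar=4 wool=1
After 13 (gather 6 copper): copper=6 gear=2 mortar=4 wool=1
After 14 (craft arrow): arrow=3 copper=5 gear=2 mortar=1 wool=1
After 15 (craft ink): copper=5 gear=2 ink=1 mortar=1 wool=1
After 16 (gather 7 wool): copper=5 gear=2 ink=1 mortar=1 wool=8
After 17 (gather 2 copper): copper=7 gear=2 ink=1 mortar=1 wool=8
After 18 (consume 1 mortar): copper=7 gear=2 ink=1 wool=8
After 19 (gather 3 copper): copper=10 gear=2 ink=1 wool=8
After 20 (gather 10 wool): copper=10 gear=2 ink=1 wool=18

Answer: copper=10 gear=2 ink=1 wool=18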